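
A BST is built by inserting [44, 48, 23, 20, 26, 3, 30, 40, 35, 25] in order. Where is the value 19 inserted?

Starting tree (level order): [44, 23, 48, 20, 26, None, None, 3, None, 25, 30, None, None, None, None, None, 40, 35]
Insertion path: 44 -> 23 -> 20 -> 3
Result: insert 19 as right child of 3
Final tree (level order): [44, 23, 48, 20, 26, None, None, 3, None, 25, 30, None, 19, None, None, None, 40, None, None, 35]


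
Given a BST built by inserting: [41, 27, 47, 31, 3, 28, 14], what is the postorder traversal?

Tree insertion order: [41, 27, 47, 31, 3, 28, 14]
Tree (level-order array): [41, 27, 47, 3, 31, None, None, None, 14, 28]
Postorder traversal: [14, 3, 28, 31, 27, 47, 41]


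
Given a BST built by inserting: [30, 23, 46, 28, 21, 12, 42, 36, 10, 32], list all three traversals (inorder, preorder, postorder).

Tree insertion order: [30, 23, 46, 28, 21, 12, 42, 36, 10, 32]
Tree (level-order array): [30, 23, 46, 21, 28, 42, None, 12, None, None, None, 36, None, 10, None, 32]
Inorder (L, root, R): [10, 12, 21, 23, 28, 30, 32, 36, 42, 46]
Preorder (root, L, R): [30, 23, 21, 12, 10, 28, 46, 42, 36, 32]
Postorder (L, R, root): [10, 12, 21, 28, 23, 32, 36, 42, 46, 30]


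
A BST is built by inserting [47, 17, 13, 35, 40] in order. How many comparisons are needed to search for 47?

Search path for 47: 47
Found: True
Comparisons: 1


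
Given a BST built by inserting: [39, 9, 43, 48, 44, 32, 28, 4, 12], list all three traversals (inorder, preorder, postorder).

Tree insertion order: [39, 9, 43, 48, 44, 32, 28, 4, 12]
Tree (level-order array): [39, 9, 43, 4, 32, None, 48, None, None, 28, None, 44, None, 12]
Inorder (L, root, R): [4, 9, 12, 28, 32, 39, 43, 44, 48]
Preorder (root, L, R): [39, 9, 4, 32, 28, 12, 43, 48, 44]
Postorder (L, R, root): [4, 12, 28, 32, 9, 44, 48, 43, 39]


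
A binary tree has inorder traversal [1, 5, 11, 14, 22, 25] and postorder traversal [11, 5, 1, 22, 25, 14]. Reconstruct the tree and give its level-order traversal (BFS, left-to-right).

Inorder:   [1, 5, 11, 14, 22, 25]
Postorder: [11, 5, 1, 22, 25, 14]
Algorithm: postorder visits root last, so walk postorder right-to-left;
each value is the root of the current inorder slice — split it at that
value, recurse on the right subtree first, then the left.
Recursive splits:
  root=14; inorder splits into left=[1, 5, 11], right=[22, 25]
  root=25; inorder splits into left=[22], right=[]
  root=22; inorder splits into left=[], right=[]
  root=1; inorder splits into left=[], right=[5, 11]
  root=5; inorder splits into left=[], right=[11]
  root=11; inorder splits into left=[], right=[]
Reconstructed level-order: [14, 1, 25, 5, 22, 11]


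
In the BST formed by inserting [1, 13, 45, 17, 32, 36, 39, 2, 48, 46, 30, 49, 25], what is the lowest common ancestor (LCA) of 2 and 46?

Tree insertion order: [1, 13, 45, 17, 32, 36, 39, 2, 48, 46, 30, 49, 25]
Tree (level-order array): [1, None, 13, 2, 45, None, None, 17, 48, None, 32, 46, 49, 30, 36, None, None, None, None, 25, None, None, 39]
In a BST, the LCA of p=2, q=46 is the first node v on the
root-to-leaf path with p <= v <= q (go left if both < v, right if both > v).
Walk from root:
  at 1: both 2 and 46 > 1, go right
  at 13: 2 <= 13 <= 46, this is the LCA
LCA = 13


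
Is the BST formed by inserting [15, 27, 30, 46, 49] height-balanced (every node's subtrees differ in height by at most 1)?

Tree (level-order array): [15, None, 27, None, 30, None, 46, None, 49]
Definition: a tree is height-balanced if, at every node, |h(left) - h(right)| <= 1 (empty subtree has height -1).
Bottom-up per-node check:
  node 49: h_left=-1, h_right=-1, diff=0 [OK], height=0
  node 46: h_left=-1, h_right=0, diff=1 [OK], height=1
  node 30: h_left=-1, h_right=1, diff=2 [FAIL (|-1-1|=2 > 1)], height=2
  node 27: h_left=-1, h_right=2, diff=3 [FAIL (|-1-2|=3 > 1)], height=3
  node 15: h_left=-1, h_right=3, diff=4 [FAIL (|-1-3|=4 > 1)], height=4
Node 30 violates the condition: |-1 - 1| = 2 > 1.
Result: Not balanced


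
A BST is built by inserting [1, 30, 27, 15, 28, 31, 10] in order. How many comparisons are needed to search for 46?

Search path for 46: 1 -> 30 -> 31
Found: False
Comparisons: 3


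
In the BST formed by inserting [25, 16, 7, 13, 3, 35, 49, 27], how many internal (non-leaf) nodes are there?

Tree built from: [25, 16, 7, 13, 3, 35, 49, 27]
Tree (level-order array): [25, 16, 35, 7, None, 27, 49, 3, 13]
Rule: An internal node has at least one child.
Per-node child counts:
  node 25: 2 child(ren)
  node 16: 1 child(ren)
  node 7: 2 child(ren)
  node 3: 0 child(ren)
  node 13: 0 child(ren)
  node 35: 2 child(ren)
  node 27: 0 child(ren)
  node 49: 0 child(ren)
Matching nodes: [25, 16, 7, 35]
Count of internal (non-leaf) nodes: 4


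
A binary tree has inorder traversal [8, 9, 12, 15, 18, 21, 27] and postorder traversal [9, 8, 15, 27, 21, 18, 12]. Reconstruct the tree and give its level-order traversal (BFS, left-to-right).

Inorder:   [8, 9, 12, 15, 18, 21, 27]
Postorder: [9, 8, 15, 27, 21, 18, 12]
Algorithm: postorder visits root last, so walk postorder right-to-left;
each value is the root of the current inorder slice — split it at that
value, recurse on the right subtree first, then the left.
Recursive splits:
  root=12; inorder splits into left=[8, 9], right=[15, 18, 21, 27]
  root=18; inorder splits into left=[15], right=[21, 27]
  root=21; inorder splits into left=[], right=[27]
  root=27; inorder splits into left=[], right=[]
  root=15; inorder splits into left=[], right=[]
  root=8; inorder splits into left=[], right=[9]
  root=9; inorder splits into left=[], right=[]
Reconstructed level-order: [12, 8, 18, 9, 15, 21, 27]


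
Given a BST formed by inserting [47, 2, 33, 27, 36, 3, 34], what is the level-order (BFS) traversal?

Tree insertion order: [47, 2, 33, 27, 36, 3, 34]
Tree (level-order array): [47, 2, None, None, 33, 27, 36, 3, None, 34]
BFS from the root, enqueuing left then right child of each popped node:
  queue [47] -> pop 47, enqueue [2], visited so far: [47]
  queue [2] -> pop 2, enqueue [33], visited so far: [47, 2]
  queue [33] -> pop 33, enqueue [27, 36], visited so far: [47, 2, 33]
  queue [27, 36] -> pop 27, enqueue [3], visited so far: [47, 2, 33, 27]
  queue [36, 3] -> pop 36, enqueue [34], visited so far: [47, 2, 33, 27, 36]
  queue [3, 34] -> pop 3, enqueue [none], visited so far: [47, 2, 33, 27, 36, 3]
  queue [34] -> pop 34, enqueue [none], visited so far: [47, 2, 33, 27, 36, 3, 34]
Result: [47, 2, 33, 27, 36, 3, 34]


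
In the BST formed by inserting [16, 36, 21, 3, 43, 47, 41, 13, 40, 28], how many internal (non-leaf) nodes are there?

Tree built from: [16, 36, 21, 3, 43, 47, 41, 13, 40, 28]
Tree (level-order array): [16, 3, 36, None, 13, 21, 43, None, None, None, 28, 41, 47, None, None, 40]
Rule: An internal node has at least one child.
Per-node child counts:
  node 16: 2 child(ren)
  node 3: 1 child(ren)
  node 13: 0 child(ren)
  node 36: 2 child(ren)
  node 21: 1 child(ren)
  node 28: 0 child(ren)
  node 43: 2 child(ren)
  node 41: 1 child(ren)
  node 40: 0 child(ren)
  node 47: 0 child(ren)
Matching nodes: [16, 3, 36, 21, 43, 41]
Count of internal (non-leaf) nodes: 6


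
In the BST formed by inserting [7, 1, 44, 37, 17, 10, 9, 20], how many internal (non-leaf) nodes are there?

Tree built from: [7, 1, 44, 37, 17, 10, 9, 20]
Tree (level-order array): [7, 1, 44, None, None, 37, None, 17, None, 10, 20, 9]
Rule: An internal node has at least one child.
Per-node child counts:
  node 7: 2 child(ren)
  node 1: 0 child(ren)
  node 44: 1 child(ren)
  node 37: 1 child(ren)
  node 17: 2 child(ren)
  node 10: 1 child(ren)
  node 9: 0 child(ren)
  node 20: 0 child(ren)
Matching nodes: [7, 44, 37, 17, 10]
Count of internal (non-leaf) nodes: 5


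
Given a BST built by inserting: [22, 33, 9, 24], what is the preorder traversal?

Tree insertion order: [22, 33, 9, 24]
Tree (level-order array): [22, 9, 33, None, None, 24]
Preorder traversal: [22, 9, 33, 24]


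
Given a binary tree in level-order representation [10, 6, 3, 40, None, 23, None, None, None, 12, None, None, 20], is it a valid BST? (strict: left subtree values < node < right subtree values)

Level-order array: [10, 6, 3, 40, None, 23, None, None, None, 12, None, None, 20]
Validate using subtree bounds (lo, hi): at each node, require lo < value < hi,
then recurse left with hi=value and right with lo=value.
Preorder trace (stopping at first violation):
  at node 10 with bounds (-inf, +inf): OK
  at node 6 with bounds (-inf, 10): OK
  at node 40 with bounds (-inf, 6): VIOLATION
Node 40 violates its bound: not (-inf < 40 < 6).
Result: Not a valid BST


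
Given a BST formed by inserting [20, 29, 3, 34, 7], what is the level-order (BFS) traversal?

Tree insertion order: [20, 29, 3, 34, 7]
Tree (level-order array): [20, 3, 29, None, 7, None, 34]
BFS from the root, enqueuing left then right child of each popped node:
  queue [20] -> pop 20, enqueue [3, 29], visited so far: [20]
  queue [3, 29] -> pop 3, enqueue [7], visited so far: [20, 3]
  queue [29, 7] -> pop 29, enqueue [34], visited so far: [20, 3, 29]
  queue [7, 34] -> pop 7, enqueue [none], visited so far: [20, 3, 29, 7]
  queue [34] -> pop 34, enqueue [none], visited so far: [20, 3, 29, 7, 34]
Result: [20, 3, 29, 7, 34]


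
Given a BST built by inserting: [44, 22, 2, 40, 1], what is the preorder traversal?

Tree insertion order: [44, 22, 2, 40, 1]
Tree (level-order array): [44, 22, None, 2, 40, 1]
Preorder traversal: [44, 22, 2, 1, 40]


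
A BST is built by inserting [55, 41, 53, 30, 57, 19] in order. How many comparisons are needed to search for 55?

Search path for 55: 55
Found: True
Comparisons: 1


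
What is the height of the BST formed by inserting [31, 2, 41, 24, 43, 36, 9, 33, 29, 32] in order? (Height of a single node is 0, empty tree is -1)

Insertion order: [31, 2, 41, 24, 43, 36, 9, 33, 29, 32]
Tree (level-order array): [31, 2, 41, None, 24, 36, 43, 9, 29, 33, None, None, None, None, None, None, None, 32]
Compute height bottom-up (empty subtree = -1):
  height(9) = 1 + max(-1, -1) = 0
  height(29) = 1 + max(-1, -1) = 0
  height(24) = 1 + max(0, 0) = 1
  height(2) = 1 + max(-1, 1) = 2
  height(32) = 1 + max(-1, -1) = 0
  height(33) = 1 + max(0, -1) = 1
  height(36) = 1 + max(1, -1) = 2
  height(43) = 1 + max(-1, -1) = 0
  height(41) = 1 + max(2, 0) = 3
  height(31) = 1 + max(2, 3) = 4
Height = 4


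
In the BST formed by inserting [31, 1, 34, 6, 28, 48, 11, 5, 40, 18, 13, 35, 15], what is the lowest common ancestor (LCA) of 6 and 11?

Tree insertion order: [31, 1, 34, 6, 28, 48, 11, 5, 40, 18, 13, 35, 15]
Tree (level-order array): [31, 1, 34, None, 6, None, 48, 5, 28, 40, None, None, None, 11, None, 35, None, None, 18, None, None, 13, None, None, 15]
In a BST, the LCA of p=6, q=11 is the first node v on the
root-to-leaf path with p <= v <= q (go left if both < v, right if both > v).
Walk from root:
  at 31: both 6 and 11 < 31, go left
  at 1: both 6 and 11 > 1, go right
  at 6: 6 <= 6 <= 11, this is the LCA
LCA = 6


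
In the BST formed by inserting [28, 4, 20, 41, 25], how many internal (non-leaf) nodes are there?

Tree built from: [28, 4, 20, 41, 25]
Tree (level-order array): [28, 4, 41, None, 20, None, None, None, 25]
Rule: An internal node has at least one child.
Per-node child counts:
  node 28: 2 child(ren)
  node 4: 1 child(ren)
  node 20: 1 child(ren)
  node 25: 0 child(ren)
  node 41: 0 child(ren)
Matching nodes: [28, 4, 20]
Count of internal (non-leaf) nodes: 3


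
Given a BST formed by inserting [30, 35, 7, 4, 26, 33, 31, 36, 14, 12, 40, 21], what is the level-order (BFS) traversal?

Tree insertion order: [30, 35, 7, 4, 26, 33, 31, 36, 14, 12, 40, 21]
Tree (level-order array): [30, 7, 35, 4, 26, 33, 36, None, None, 14, None, 31, None, None, 40, 12, 21]
BFS from the root, enqueuing left then right child of each popped node:
  queue [30] -> pop 30, enqueue [7, 35], visited so far: [30]
  queue [7, 35] -> pop 7, enqueue [4, 26], visited so far: [30, 7]
  queue [35, 4, 26] -> pop 35, enqueue [33, 36], visited so far: [30, 7, 35]
  queue [4, 26, 33, 36] -> pop 4, enqueue [none], visited so far: [30, 7, 35, 4]
  queue [26, 33, 36] -> pop 26, enqueue [14], visited so far: [30, 7, 35, 4, 26]
  queue [33, 36, 14] -> pop 33, enqueue [31], visited so far: [30, 7, 35, 4, 26, 33]
  queue [36, 14, 31] -> pop 36, enqueue [40], visited so far: [30, 7, 35, 4, 26, 33, 36]
  queue [14, 31, 40] -> pop 14, enqueue [12, 21], visited so far: [30, 7, 35, 4, 26, 33, 36, 14]
  queue [31, 40, 12, 21] -> pop 31, enqueue [none], visited so far: [30, 7, 35, 4, 26, 33, 36, 14, 31]
  queue [40, 12, 21] -> pop 40, enqueue [none], visited so far: [30, 7, 35, 4, 26, 33, 36, 14, 31, 40]
  queue [12, 21] -> pop 12, enqueue [none], visited so far: [30, 7, 35, 4, 26, 33, 36, 14, 31, 40, 12]
  queue [21] -> pop 21, enqueue [none], visited so far: [30, 7, 35, 4, 26, 33, 36, 14, 31, 40, 12, 21]
Result: [30, 7, 35, 4, 26, 33, 36, 14, 31, 40, 12, 21]


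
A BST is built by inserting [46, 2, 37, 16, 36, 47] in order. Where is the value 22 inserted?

Starting tree (level order): [46, 2, 47, None, 37, None, None, 16, None, None, 36]
Insertion path: 46 -> 2 -> 37 -> 16 -> 36
Result: insert 22 as left child of 36
Final tree (level order): [46, 2, 47, None, 37, None, None, 16, None, None, 36, 22]


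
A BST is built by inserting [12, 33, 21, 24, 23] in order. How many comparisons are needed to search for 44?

Search path for 44: 12 -> 33
Found: False
Comparisons: 2


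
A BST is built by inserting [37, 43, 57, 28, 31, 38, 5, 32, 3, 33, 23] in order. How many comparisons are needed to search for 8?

Search path for 8: 37 -> 28 -> 5 -> 23
Found: False
Comparisons: 4


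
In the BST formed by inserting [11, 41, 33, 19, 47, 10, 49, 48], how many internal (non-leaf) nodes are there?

Tree built from: [11, 41, 33, 19, 47, 10, 49, 48]
Tree (level-order array): [11, 10, 41, None, None, 33, 47, 19, None, None, 49, None, None, 48]
Rule: An internal node has at least one child.
Per-node child counts:
  node 11: 2 child(ren)
  node 10: 0 child(ren)
  node 41: 2 child(ren)
  node 33: 1 child(ren)
  node 19: 0 child(ren)
  node 47: 1 child(ren)
  node 49: 1 child(ren)
  node 48: 0 child(ren)
Matching nodes: [11, 41, 33, 47, 49]
Count of internal (non-leaf) nodes: 5


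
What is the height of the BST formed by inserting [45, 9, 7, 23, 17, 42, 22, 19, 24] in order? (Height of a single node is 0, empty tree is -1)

Insertion order: [45, 9, 7, 23, 17, 42, 22, 19, 24]
Tree (level-order array): [45, 9, None, 7, 23, None, None, 17, 42, None, 22, 24, None, 19]
Compute height bottom-up (empty subtree = -1):
  height(7) = 1 + max(-1, -1) = 0
  height(19) = 1 + max(-1, -1) = 0
  height(22) = 1 + max(0, -1) = 1
  height(17) = 1 + max(-1, 1) = 2
  height(24) = 1 + max(-1, -1) = 0
  height(42) = 1 + max(0, -1) = 1
  height(23) = 1 + max(2, 1) = 3
  height(9) = 1 + max(0, 3) = 4
  height(45) = 1 + max(4, -1) = 5
Height = 5


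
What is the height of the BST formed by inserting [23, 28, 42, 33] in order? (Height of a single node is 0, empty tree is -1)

Insertion order: [23, 28, 42, 33]
Tree (level-order array): [23, None, 28, None, 42, 33]
Compute height bottom-up (empty subtree = -1):
  height(33) = 1 + max(-1, -1) = 0
  height(42) = 1 + max(0, -1) = 1
  height(28) = 1 + max(-1, 1) = 2
  height(23) = 1 + max(-1, 2) = 3
Height = 3


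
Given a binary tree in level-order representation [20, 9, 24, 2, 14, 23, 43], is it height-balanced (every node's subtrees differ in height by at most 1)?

Tree (level-order array): [20, 9, 24, 2, 14, 23, 43]
Definition: a tree is height-balanced if, at every node, |h(left) - h(right)| <= 1 (empty subtree has height -1).
Bottom-up per-node check:
  node 2: h_left=-1, h_right=-1, diff=0 [OK], height=0
  node 14: h_left=-1, h_right=-1, diff=0 [OK], height=0
  node 9: h_left=0, h_right=0, diff=0 [OK], height=1
  node 23: h_left=-1, h_right=-1, diff=0 [OK], height=0
  node 43: h_left=-1, h_right=-1, diff=0 [OK], height=0
  node 24: h_left=0, h_right=0, diff=0 [OK], height=1
  node 20: h_left=1, h_right=1, diff=0 [OK], height=2
All nodes satisfy the balance condition.
Result: Balanced


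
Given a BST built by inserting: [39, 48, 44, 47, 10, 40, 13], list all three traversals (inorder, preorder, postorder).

Tree insertion order: [39, 48, 44, 47, 10, 40, 13]
Tree (level-order array): [39, 10, 48, None, 13, 44, None, None, None, 40, 47]
Inorder (L, root, R): [10, 13, 39, 40, 44, 47, 48]
Preorder (root, L, R): [39, 10, 13, 48, 44, 40, 47]
Postorder (L, R, root): [13, 10, 40, 47, 44, 48, 39]


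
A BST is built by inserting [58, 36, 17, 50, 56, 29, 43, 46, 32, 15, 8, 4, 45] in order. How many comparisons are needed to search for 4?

Search path for 4: 58 -> 36 -> 17 -> 15 -> 8 -> 4
Found: True
Comparisons: 6


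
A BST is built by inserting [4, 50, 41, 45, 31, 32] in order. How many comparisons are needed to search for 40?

Search path for 40: 4 -> 50 -> 41 -> 31 -> 32
Found: False
Comparisons: 5


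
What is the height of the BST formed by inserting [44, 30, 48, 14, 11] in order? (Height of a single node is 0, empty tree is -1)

Insertion order: [44, 30, 48, 14, 11]
Tree (level-order array): [44, 30, 48, 14, None, None, None, 11]
Compute height bottom-up (empty subtree = -1):
  height(11) = 1 + max(-1, -1) = 0
  height(14) = 1 + max(0, -1) = 1
  height(30) = 1 + max(1, -1) = 2
  height(48) = 1 + max(-1, -1) = 0
  height(44) = 1 + max(2, 0) = 3
Height = 3


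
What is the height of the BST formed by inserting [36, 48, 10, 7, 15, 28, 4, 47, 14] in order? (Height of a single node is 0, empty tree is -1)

Insertion order: [36, 48, 10, 7, 15, 28, 4, 47, 14]
Tree (level-order array): [36, 10, 48, 7, 15, 47, None, 4, None, 14, 28]
Compute height bottom-up (empty subtree = -1):
  height(4) = 1 + max(-1, -1) = 0
  height(7) = 1 + max(0, -1) = 1
  height(14) = 1 + max(-1, -1) = 0
  height(28) = 1 + max(-1, -1) = 0
  height(15) = 1 + max(0, 0) = 1
  height(10) = 1 + max(1, 1) = 2
  height(47) = 1 + max(-1, -1) = 0
  height(48) = 1 + max(0, -1) = 1
  height(36) = 1 + max(2, 1) = 3
Height = 3


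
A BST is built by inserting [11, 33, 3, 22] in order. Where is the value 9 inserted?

Starting tree (level order): [11, 3, 33, None, None, 22]
Insertion path: 11 -> 3
Result: insert 9 as right child of 3
Final tree (level order): [11, 3, 33, None, 9, 22]


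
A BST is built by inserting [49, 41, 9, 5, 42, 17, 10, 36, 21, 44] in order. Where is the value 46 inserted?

Starting tree (level order): [49, 41, None, 9, 42, 5, 17, None, 44, None, None, 10, 36, None, None, None, None, 21]
Insertion path: 49 -> 41 -> 42 -> 44
Result: insert 46 as right child of 44
Final tree (level order): [49, 41, None, 9, 42, 5, 17, None, 44, None, None, 10, 36, None, 46, None, None, 21]


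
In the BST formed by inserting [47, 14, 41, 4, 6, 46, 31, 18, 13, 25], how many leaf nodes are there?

Tree built from: [47, 14, 41, 4, 6, 46, 31, 18, 13, 25]
Tree (level-order array): [47, 14, None, 4, 41, None, 6, 31, 46, None, 13, 18, None, None, None, None, None, None, 25]
Rule: A leaf has 0 children.
Per-node child counts:
  node 47: 1 child(ren)
  node 14: 2 child(ren)
  node 4: 1 child(ren)
  node 6: 1 child(ren)
  node 13: 0 child(ren)
  node 41: 2 child(ren)
  node 31: 1 child(ren)
  node 18: 1 child(ren)
  node 25: 0 child(ren)
  node 46: 0 child(ren)
Matching nodes: [13, 25, 46]
Count of leaf nodes: 3


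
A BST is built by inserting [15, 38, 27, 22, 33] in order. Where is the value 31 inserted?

Starting tree (level order): [15, None, 38, 27, None, 22, 33]
Insertion path: 15 -> 38 -> 27 -> 33
Result: insert 31 as left child of 33
Final tree (level order): [15, None, 38, 27, None, 22, 33, None, None, 31]


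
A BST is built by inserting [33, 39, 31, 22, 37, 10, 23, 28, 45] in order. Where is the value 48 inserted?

Starting tree (level order): [33, 31, 39, 22, None, 37, 45, 10, 23, None, None, None, None, None, None, None, 28]
Insertion path: 33 -> 39 -> 45
Result: insert 48 as right child of 45
Final tree (level order): [33, 31, 39, 22, None, 37, 45, 10, 23, None, None, None, 48, None, None, None, 28]


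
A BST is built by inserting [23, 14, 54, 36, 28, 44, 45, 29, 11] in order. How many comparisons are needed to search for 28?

Search path for 28: 23 -> 54 -> 36 -> 28
Found: True
Comparisons: 4


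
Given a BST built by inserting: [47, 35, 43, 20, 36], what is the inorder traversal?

Tree insertion order: [47, 35, 43, 20, 36]
Tree (level-order array): [47, 35, None, 20, 43, None, None, 36]
Inorder traversal: [20, 35, 36, 43, 47]


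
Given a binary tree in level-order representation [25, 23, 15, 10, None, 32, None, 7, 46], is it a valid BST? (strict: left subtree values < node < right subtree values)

Level-order array: [25, 23, 15, 10, None, 32, None, 7, 46]
Validate using subtree bounds (lo, hi): at each node, require lo < value < hi,
then recurse left with hi=value and right with lo=value.
Preorder trace (stopping at first violation):
  at node 25 with bounds (-inf, +inf): OK
  at node 23 with bounds (-inf, 25): OK
  at node 10 with bounds (-inf, 23): OK
  at node 7 with bounds (-inf, 10): OK
  at node 46 with bounds (10, 23): VIOLATION
Node 46 violates its bound: not (10 < 46 < 23).
Result: Not a valid BST


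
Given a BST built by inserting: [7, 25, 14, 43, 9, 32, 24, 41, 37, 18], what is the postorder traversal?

Tree insertion order: [7, 25, 14, 43, 9, 32, 24, 41, 37, 18]
Tree (level-order array): [7, None, 25, 14, 43, 9, 24, 32, None, None, None, 18, None, None, 41, None, None, 37]
Postorder traversal: [9, 18, 24, 14, 37, 41, 32, 43, 25, 7]


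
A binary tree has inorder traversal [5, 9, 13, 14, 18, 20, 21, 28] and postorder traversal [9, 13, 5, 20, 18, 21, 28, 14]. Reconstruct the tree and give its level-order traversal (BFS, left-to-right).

Inorder:   [5, 9, 13, 14, 18, 20, 21, 28]
Postorder: [9, 13, 5, 20, 18, 21, 28, 14]
Algorithm: postorder visits root last, so walk postorder right-to-left;
each value is the root of the current inorder slice — split it at that
value, recurse on the right subtree first, then the left.
Recursive splits:
  root=14; inorder splits into left=[5, 9, 13], right=[18, 20, 21, 28]
  root=28; inorder splits into left=[18, 20, 21], right=[]
  root=21; inorder splits into left=[18, 20], right=[]
  root=18; inorder splits into left=[], right=[20]
  root=20; inorder splits into left=[], right=[]
  root=5; inorder splits into left=[], right=[9, 13]
  root=13; inorder splits into left=[9], right=[]
  root=9; inorder splits into left=[], right=[]
Reconstructed level-order: [14, 5, 28, 13, 21, 9, 18, 20]


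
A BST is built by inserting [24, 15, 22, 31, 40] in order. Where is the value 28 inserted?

Starting tree (level order): [24, 15, 31, None, 22, None, 40]
Insertion path: 24 -> 31
Result: insert 28 as left child of 31
Final tree (level order): [24, 15, 31, None, 22, 28, 40]


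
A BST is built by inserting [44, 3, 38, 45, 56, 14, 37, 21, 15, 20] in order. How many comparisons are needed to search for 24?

Search path for 24: 44 -> 3 -> 38 -> 14 -> 37 -> 21
Found: False
Comparisons: 6


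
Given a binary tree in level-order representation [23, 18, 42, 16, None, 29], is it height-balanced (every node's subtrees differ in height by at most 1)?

Tree (level-order array): [23, 18, 42, 16, None, 29]
Definition: a tree is height-balanced if, at every node, |h(left) - h(right)| <= 1 (empty subtree has height -1).
Bottom-up per-node check:
  node 16: h_left=-1, h_right=-1, diff=0 [OK], height=0
  node 18: h_left=0, h_right=-1, diff=1 [OK], height=1
  node 29: h_left=-1, h_right=-1, diff=0 [OK], height=0
  node 42: h_left=0, h_right=-1, diff=1 [OK], height=1
  node 23: h_left=1, h_right=1, diff=0 [OK], height=2
All nodes satisfy the balance condition.
Result: Balanced


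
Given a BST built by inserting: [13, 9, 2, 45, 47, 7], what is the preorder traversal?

Tree insertion order: [13, 9, 2, 45, 47, 7]
Tree (level-order array): [13, 9, 45, 2, None, None, 47, None, 7]
Preorder traversal: [13, 9, 2, 7, 45, 47]


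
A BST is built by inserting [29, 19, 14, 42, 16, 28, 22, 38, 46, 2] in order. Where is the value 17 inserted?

Starting tree (level order): [29, 19, 42, 14, 28, 38, 46, 2, 16, 22]
Insertion path: 29 -> 19 -> 14 -> 16
Result: insert 17 as right child of 16
Final tree (level order): [29, 19, 42, 14, 28, 38, 46, 2, 16, 22, None, None, None, None, None, None, None, None, 17]


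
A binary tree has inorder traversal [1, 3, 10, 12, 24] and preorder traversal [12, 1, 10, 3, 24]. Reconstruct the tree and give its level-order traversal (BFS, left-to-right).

Inorder:  [1, 3, 10, 12, 24]
Preorder: [12, 1, 10, 3, 24]
Algorithm: preorder visits root first, so consume preorder in order;
for each root, split the current inorder slice at that value into
left-subtree inorder and right-subtree inorder, then recurse.
Recursive splits:
  root=12; inorder splits into left=[1, 3, 10], right=[24]
  root=1; inorder splits into left=[], right=[3, 10]
  root=10; inorder splits into left=[3], right=[]
  root=3; inorder splits into left=[], right=[]
  root=24; inorder splits into left=[], right=[]
Reconstructed level-order: [12, 1, 24, 10, 3]


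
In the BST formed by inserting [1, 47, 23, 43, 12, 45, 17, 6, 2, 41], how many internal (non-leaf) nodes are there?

Tree built from: [1, 47, 23, 43, 12, 45, 17, 6, 2, 41]
Tree (level-order array): [1, None, 47, 23, None, 12, 43, 6, 17, 41, 45, 2]
Rule: An internal node has at least one child.
Per-node child counts:
  node 1: 1 child(ren)
  node 47: 1 child(ren)
  node 23: 2 child(ren)
  node 12: 2 child(ren)
  node 6: 1 child(ren)
  node 2: 0 child(ren)
  node 17: 0 child(ren)
  node 43: 2 child(ren)
  node 41: 0 child(ren)
  node 45: 0 child(ren)
Matching nodes: [1, 47, 23, 12, 6, 43]
Count of internal (non-leaf) nodes: 6


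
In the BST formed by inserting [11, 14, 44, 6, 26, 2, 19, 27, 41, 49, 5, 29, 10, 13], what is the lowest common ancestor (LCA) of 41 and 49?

Tree insertion order: [11, 14, 44, 6, 26, 2, 19, 27, 41, 49, 5, 29, 10, 13]
Tree (level-order array): [11, 6, 14, 2, 10, 13, 44, None, 5, None, None, None, None, 26, 49, None, None, 19, 27, None, None, None, None, None, 41, 29]
In a BST, the LCA of p=41, q=49 is the first node v on the
root-to-leaf path with p <= v <= q (go left if both < v, right if both > v).
Walk from root:
  at 11: both 41 and 49 > 11, go right
  at 14: both 41 and 49 > 14, go right
  at 44: 41 <= 44 <= 49, this is the LCA
LCA = 44


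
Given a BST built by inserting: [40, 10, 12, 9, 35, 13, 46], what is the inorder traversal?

Tree insertion order: [40, 10, 12, 9, 35, 13, 46]
Tree (level-order array): [40, 10, 46, 9, 12, None, None, None, None, None, 35, 13]
Inorder traversal: [9, 10, 12, 13, 35, 40, 46]


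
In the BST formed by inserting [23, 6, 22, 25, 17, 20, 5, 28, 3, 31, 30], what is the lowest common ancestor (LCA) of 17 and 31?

Tree insertion order: [23, 6, 22, 25, 17, 20, 5, 28, 3, 31, 30]
Tree (level-order array): [23, 6, 25, 5, 22, None, 28, 3, None, 17, None, None, 31, None, None, None, 20, 30]
In a BST, the LCA of p=17, q=31 is the first node v on the
root-to-leaf path with p <= v <= q (go left if both < v, right if both > v).
Walk from root:
  at 23: 17 <= 23 <= 31, this is the LCA
LCA = 23


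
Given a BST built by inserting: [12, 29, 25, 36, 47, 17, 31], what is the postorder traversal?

Tree insertion order: [12, 29, 25, 36, 47, 17, 31]
Tree (level-order array): [12, None, 29, 25, 36, 17, None, 31, 47]
Postorder traversal: [17, 25, 31, 47, 36, 29, 12]


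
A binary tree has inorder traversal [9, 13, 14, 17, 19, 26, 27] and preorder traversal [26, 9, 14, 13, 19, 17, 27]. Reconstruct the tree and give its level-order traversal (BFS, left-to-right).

Inorder:  [9, 13, 14, 17, 19, 26, 27]
Preorder: [26, 9, 14, 13, 19, 17, 27]
Algorithm: preorder visits root first, so consume preorder in order;
for each root, split the current inorder slice at that value into
left-subtree inorder and right-subtree inorder, then recurse.
Recursive splits:
  root=26; inorder splits into left=[9, 13, 14, 17, 19], right=[27]
  root=9; inorder splits into left=[], right=[13, 14, 17, 19]
  root=14; inorder splits into left=[13], right=[17, 19]
  root=13; inorder splits into left=[], right=[]
  root=19; inorder splits into left=[17], right=[]
  root=17; inorder splits into left=[], right=[]
  root=27; inorder splits into left=[], right=[]
Reconstructed level-order: [26, 9, 27, 14, 13, 19, 17]


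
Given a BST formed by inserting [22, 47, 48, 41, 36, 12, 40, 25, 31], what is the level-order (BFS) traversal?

Tree insertion order: [22, 47, 48, 41, 36, 12, 40, 25, 31]
Tree (level-order array): [22, 12, 47, None, None, 41, 48, 36, None, None, None, 25, 40, None, 31]
BFS from the root, enqueuing left then right child of each popped node:
  queue [22] -> pop 22, enqueue [12, 47], visited so far: [22]
  queue [12, 47] -> pop 12, enqueue [none], visited so far: [22, 12]
  queue [47] -> pop 47, enqueue [41, 48], visited so far: [22, 12, 47]
  queue [41, 48] -> pop 41, enqueue [36], visited so far: [22, 12, 47, 41]
  queue [48, 36] -> pop 48, enqueue [none], visited so far: [22, 12, 47, 41, 48]
  queue [36] -> pop 36, enqueue [25, 40], visited so far: [22, 12, 47, 41, 48, 36]
  queue [25, 40] -> pop 25, enqueue [31], visited so far: [22, 12, 47, 41, 48, 36, 25]
  queue [40, 31] -> pop 40, enqueue [none], visited so far: [22, 12, 47, 41, 48, 36, 25, 40]
  queue [31] -> pop 31, enqueue [none], visited so far: [22, 12, 47, 41, 48, 36, 25, 40, 31]
Result: [22, 12, 47, 41, 48, 36, 25, 40, 31]


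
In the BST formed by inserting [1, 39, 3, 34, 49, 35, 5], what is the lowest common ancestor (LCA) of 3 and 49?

Tree insertion order: [1, 39, 3, 34, 49, 35, 5]
Tree (level-order array): [1, None, 39, 3, 49, None, 34, None, None, 5, 35]
In a BST, the LCA of p=3, q=49 is the first node v on the
root-to-leaf path with p <= v <= q (go left if both < v, right if both > v).
Walk from root:
  at 1: both 3 and 49 > 1, go right
  at 39: 3 <= 39 <= 49, this is the LCA
LCA = 39


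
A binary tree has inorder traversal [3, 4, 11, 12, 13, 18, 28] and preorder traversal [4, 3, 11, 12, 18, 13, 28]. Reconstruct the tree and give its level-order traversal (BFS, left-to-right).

Inorder:  [3, 4, 11, 12, 13, 18, 28]
Preorder: [4, 3, 11, 12, 18, 13, 28]
Algorithm: preorder visits root first, so consume preorder in order;
for each root, split the current inorder slice at that value into
left-subtree inorder and right-subtree inorder, then recurse.
Recursive splits:
  root=4; inorder splits into left=[3], right=[11, 12, 13, 18, 28]
  root=3; inorder splits into left=[], right=[]
  root=11; inorder splits into left=[], right=[12, 13, 18, 28]
  root=12; inorder splits into left=[], right=[13, 18, 28]
  root=18; inorder splits into left=[13], right=[28]
  root=13; inorder splits into left=[], right=[]
  root=28; inorder splits into left=[], right=[]
Reconstructed level-order: [4, 3, 11, 12, 18, 13, 28]


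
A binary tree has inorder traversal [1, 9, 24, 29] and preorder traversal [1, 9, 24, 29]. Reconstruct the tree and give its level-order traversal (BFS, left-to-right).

Inorder:  [1, 9, 24, 29]
Preorder: [1, 9, 24, 29]
Algorithm: preorder visits root first, so consume preorder in order;
for each root, split the current inorder slice at that value into
left-subtree inorder and right-subtree inorder, then recurse.
Recursive splits:
  root=1; inorder splits into left=[], right=[9, 24, 29]
  root=9; inorder splits into left=[], right=[24, 29]
  root=24; inorder splits into left=[], right=[29]
  root=29; inorder splits into left=[], right=[]
Reconstructed level-order: [1, 9, 24, 29]


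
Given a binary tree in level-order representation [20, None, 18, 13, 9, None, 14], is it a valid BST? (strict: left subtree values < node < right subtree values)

Level-order array: [20, None, 18, 13, 9, None, 14]
Validate using subtree bounds (lo, hi): at each node, require lo < value < hi,
then recurse left with hi=value and right with lo=value.
Preorder trace (stopping at first violation):
  at node 20 with bounds (-inf, +inf): OK
  at node 18 with bounds (20, +inf): VIOLATION
Node 18 violates its bound: not (20 < 18 < +inf).
Result: Not a valid BST


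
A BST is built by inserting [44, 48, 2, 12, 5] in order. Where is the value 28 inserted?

Starting tree (level order): [44, 2, 48, None, 12, None, None, 5]
Insertion path: 44 -> 2 -> 12
Result: insert 28 as right child of 12
Final tree (level order): [44, 2, 48, None, 12, None, None, 5, 28]


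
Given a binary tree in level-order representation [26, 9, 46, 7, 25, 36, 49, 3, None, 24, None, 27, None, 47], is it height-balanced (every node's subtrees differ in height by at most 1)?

Tree (level-order array): [26, 9, 46, 7, 25, 36, 49, 3, None, 24, None, 27, None, 47]
Definition: a tree is height-balanced if, at every node, |h(left) - h(right)| <= 1 (empty subtree has height -1).
Bottom-up per-node check:
  node 3: h_left=-1, h_right=-1, diff=0 [OK], height=0
  node 7: h_left=0, h_right=-1, diff=1 [OK], height=1
  node 24: h_left=-1, h_right=-1, diff=0 [OK], height=0
  node 25: h_left=0, h_right=-1, diff=1 [OK], height=1
  node 9: h_left=1, h_right=1, diff=0 [OK], height=2
  node 27: h_left=-1, h_right=-1, diff=0 [OK], height=0
  node 36: h_left=0, h_right=-1, diff=1 [OK], height=1
  node 47: h_left=-1, h_right=-1, diff=0 [OK], height=0
  node 49: h_left=0, h_right=-1, diff=1 [OK], height=1
  node 46: h_left=1, h_right=1, diff=0 [OK], height=2
  node 26: h_left=2, h_right=2, diff=0 [OK], height=3
All nodes satisfy the balance condition.
Result: Balanced


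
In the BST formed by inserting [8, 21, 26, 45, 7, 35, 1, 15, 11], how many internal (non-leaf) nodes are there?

Tree built from: [8, 21, 26, 45, 7, 35, 1, 15, 11]
Tree (level-order array): [8, 7, 21, 1, None, 15, 26, None, None, 11, None, None, 45, None, None, 35]
Rule: An internal node has at least one child.
Per-node child counts:
  node 8: 2 child(ren)
  node 7: 1 child(ren)
  node 1: 0 child(ren)
  node 21: 2 child(ren)
  node 15: 1 child(ren)
  node 11: 0 child(ren)
  node 26: 1 child(ren)
  node 45: 1 child(ren)
  node 35: 0 child(ren)
Matching nodes: [8, 7, 21, 15, 26, 45]
Count of internal (non-leaf) nodes: 6


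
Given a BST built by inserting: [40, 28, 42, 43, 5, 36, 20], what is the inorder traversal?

Tree insertion order: [40, 28, 42, 43, 5, 36, 20]
Tree (level-order array): [40, 28, 42, 5, 36, None, 43, None, 20]
Inorder traversal: [5, 20, 28, 36, 40, 42, 43]


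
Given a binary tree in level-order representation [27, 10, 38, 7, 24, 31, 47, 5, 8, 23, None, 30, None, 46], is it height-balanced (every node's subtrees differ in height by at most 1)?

Tree (level-order array): [27, 10, 38, 7, 24, 31, 47, 5, 8, 23, None, 30, None, 46]
Definition: a tree is height-balanced if, at every node, |h(left) - h(right)| <= 1 (empty subtree has height -1).
Bottom-up per-node check:
  node 5: h_left=-1, h_right=-1, diff=0 [OK], height=0
  node 8: h_left=-1, h_right=-1, diff=0 [OK], height=0
  node 7: h_left=0, h_right=0, diff=0 [OK], height=1
  node 23: h_left=-1, h_right=-1, diff=0 [OK], height=0
  node 24: h_left=0, h_right=-1, diff=1 [OK], height=1
  node 10: h_left=1, h_right=1, diff=0 [OK], height=2
  node 30: h_left=-1, h_right=-1, diff=0 [OK], height=0
  node 31: h_left=0, h_right=-1, diff=1 [OK], height=1
  node 46: h_left=-1, h_right=-1, diff=0 [OK], height=0
  node 47: h_left=0, h_right=-1, diff=1 [OK], height=1
  node 38: h_left=1, h_right=1, diff=0 [OK], height=2
  node 27: h_left=2, h_right=2, diff=0 [OK], height=3
All nodes satisfy the balance condition.
Result: Balanced


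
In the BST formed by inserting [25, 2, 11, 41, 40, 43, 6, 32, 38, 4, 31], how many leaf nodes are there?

Tree built from: [25, 2, 11, 41, 40, 43, 6, 32, 38, 4, 31]
Tree (level-order array): [25, 2, 41, None, 11, 40, 43, 6, None, 32, None, None, None, 4, None, 31, 38]
Rule: A leaf has 0 children.
Per-node child counts:
  node 25: 2 child(ren)
  node 2: 1 child(ren)
  node 11: 1 child(ren)
  node 6: 1 child(ren)
  node 4: 0 child(ren)
  node 41: 2 child(ren)
  node 40: 1 child(ren)
  node 32: 2 child(ren)
  node 31: 0 child(ren)
  node 38: 0 child(ren)
  node 43: 0 child(ren)
Matching nodes: [4, 31, 38, 43]
Count of leaf nodes: 4


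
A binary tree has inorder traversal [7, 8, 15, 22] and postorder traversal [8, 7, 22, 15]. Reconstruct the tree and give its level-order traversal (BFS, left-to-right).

Inorder:   [7, 8, 15, 22]
Postorder: [8, 7, 22, 15]
Algorithm: postorder visits root last, so walk postorder right-to-left;
each value is the root of the current inorder slice — split it at that
value, recurse on the right subtree first, then the left.
Recursive splits:
  root=15; inorder splits into left=[7, 8], right=[22]
  root=22; inorder splits into left=[], right=[]
  root=7; inorder splits into left=[], right=[8]
  root=8; inorder splits into left=[], right=[]
Reconstructed level-order: [15, 7, 22, 8]


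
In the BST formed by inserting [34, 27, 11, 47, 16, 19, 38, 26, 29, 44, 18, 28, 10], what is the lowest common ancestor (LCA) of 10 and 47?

Tree insertion order: [34, 27, 11, 47, 16, 19, 38, 26, 29, 44, 18, 28, 10]
Tree (level-order array): [34, 27, 47, 11, 29, 38, None, 10, 16, 28, None, None, 44, None, None, None, 19, None, None, None, None, 18, 26]
In a BST, the LCA of p=10, q=47 is the first node v on the
root-to-leaf path with p <= v <= q (go left if both < v, right if both > v).
Walk from root:
  at 34: 10 <= 34 <= 47, this is the LCA
LCA = 34


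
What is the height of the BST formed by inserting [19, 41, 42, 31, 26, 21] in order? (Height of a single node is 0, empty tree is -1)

Insertion order: [19, 41, 42, 31, 26, 21]
Tree (level-order array): [19, None, 41, 31, 42, 26, None, None, None, 21]
Compute height bottom-up (empty subtree = -1):
  height(21) = 1 + max(-1, -1) = 0
  height(26) = 1 + max(0, -1) = 1
  height(31) = 1 + max(1, -1) = 2
  height(42) = 1 + max(-1, -1) = 0
  height(41) = 1 + max(2, 0) = 3
  height(19) = 1 + max(-1, 3) = 4
Height = 4


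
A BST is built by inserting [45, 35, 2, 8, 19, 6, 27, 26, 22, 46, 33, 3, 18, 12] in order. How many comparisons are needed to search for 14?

Search path for 14: 45 -> 35 -> 2 -> 8 -> 19 -> 18 -> 12
Found: False
Comparisons: 7


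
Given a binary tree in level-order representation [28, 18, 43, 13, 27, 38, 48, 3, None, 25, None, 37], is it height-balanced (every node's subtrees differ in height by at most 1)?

Tree (level-order array): [28, 18, 43, 13, 27, 38, 48, 3, None, 25, None, 37]
Definition: a tree is height-balanced if, at every node, |h(left) - h(right)| <= 1 (empty subtree has height -1).
Bottom-up per-node check:
  node 3: h_left=-1, h_right=-1, diff=0 [OK], height=0
  node 13: h_left=0, h_right=-1, diff=1 [OK], height=1
  node 25: h_left=-1, h_right=-1, diff=0 [OK], height=0
  node 27: h_left=0, h_right=-1, diff=1 [OK], height=1
  node 18: h_left=1, h_right=1, diff=0 [OK], height=2
  node 37: h_left=-1, h_right=-1, diff=0 [OK], height=0
  node 38: h_left=0, h_right=-1, diff=1 [OK], height=1
  node 48: h_left=-1, h_right=-1, diff=0 [OK], height=0
  node 43: h_left=1, h_right=0, diff=1 [OK], height=2
  node 28: h_left=2, h_right=2, diff=0 [OK], height=3
All nodes satisfy the balance condition.
Result: Balanced


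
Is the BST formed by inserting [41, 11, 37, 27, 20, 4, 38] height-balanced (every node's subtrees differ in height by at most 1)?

Tree (level-order array): [41, 11, None, 4, 37, None, None, 27, 38, 20]
Definition: a tree is height-balanced if, at every node, |h(left) - h(right)| <= 1 (empty subtree has height -1).
Bottom-up per-node check:
  node 4: h_left=-1, h_right=-1, diff=0 [OK], height=0
  node 20: h_left=-1, h_right=-1, diff=0 [OK], height=0
  node 27: h_left=0, h_right=-1, diff=1 [OK], height=1
  node 38: h_left=-1, h_right=-1, diff=0 [OK], height=0
  node 37: h_left=1, h_right=0, diff=1 [OK], height=2
  node 11: h_left=0, h_right=2, diff=2 [FAIL (|0-2|=2 > 1)], height=3
  node 41: h_left=3, h_right=-1, diff=4 [FAIL (|3--1|=4 > 1)], height=4
Node 11 violates the condition: |0 - 2| = 2 > 1.
Result: Not balanced
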